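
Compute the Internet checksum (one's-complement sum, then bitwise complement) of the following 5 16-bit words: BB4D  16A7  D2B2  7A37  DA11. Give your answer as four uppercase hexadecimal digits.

One's-complement addition (fold any carry out of bit 15 back into bit 0):
  0xBB4D + 0x16A7 = 0x0D1F4
  0xD1F4 + 0xD2B2 = 0x1A4A6 → wrap carry → 0xA4A7
  0xA4A7 + 0x7A37 = 0x11EDE → wrap carry → 0x1EDF
  0x1EDF + 0xDA11 = 0x0F8F0
One's-complement sum = 0xF8F0.
Checksum = ~0xF8F0 & 0xFFFF = 0x070F.

070F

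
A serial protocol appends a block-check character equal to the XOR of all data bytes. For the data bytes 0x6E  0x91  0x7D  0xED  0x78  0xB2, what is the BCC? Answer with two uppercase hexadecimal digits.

A5

XOR the bytes together:
  start with 0x6E
  0x6E ⊕ 0x91 = 0xFF
  0xFF ⊕ 0x7D = 0x82
  0x82 ⊕ 0xED = 0x6F
  0x6F ⊕ 0x78 = 0x17
  0x17 ⊕ 0xB2 = 0xA5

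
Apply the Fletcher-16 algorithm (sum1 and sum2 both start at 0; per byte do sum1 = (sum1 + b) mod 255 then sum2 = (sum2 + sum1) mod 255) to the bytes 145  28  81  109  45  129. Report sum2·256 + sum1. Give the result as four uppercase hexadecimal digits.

Running sums (mod 255):
  after byte 0 (145): sum1=145, sum2=145
  after byte 1 (28): sum1=173, sum2=63
  after byte 2 (81): sum1=254, sum2=62
  after byte 3 (109): sum1=108, sum2=170
  after byte 4 (45): sum1=153, sum2=68
  after byte 5 (129): sum1=27, sum2=95
Checksum = sum2·256 + sum1 = 95·256 + 27 = 24347 = 0x5F1B.

5F1B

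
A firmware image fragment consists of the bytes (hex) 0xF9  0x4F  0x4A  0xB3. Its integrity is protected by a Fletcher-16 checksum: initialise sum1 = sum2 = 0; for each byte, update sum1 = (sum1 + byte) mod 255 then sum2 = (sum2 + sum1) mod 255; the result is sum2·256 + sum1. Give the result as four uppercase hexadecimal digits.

Running sums (mod 255):
  after byte 0 (0xF9): sum1=249, sum2=249
  after byte 1 (0x4F): sum1=73, sum2=67
  after byte 2 (0x4A): sum1=147, sum2=214
  after byte 3 (0xB3): sum1=71, sum2=30
Checksum = sum2·256 + sum1 = 30·256 + 71 = 7751 = 0x1E47.

1E47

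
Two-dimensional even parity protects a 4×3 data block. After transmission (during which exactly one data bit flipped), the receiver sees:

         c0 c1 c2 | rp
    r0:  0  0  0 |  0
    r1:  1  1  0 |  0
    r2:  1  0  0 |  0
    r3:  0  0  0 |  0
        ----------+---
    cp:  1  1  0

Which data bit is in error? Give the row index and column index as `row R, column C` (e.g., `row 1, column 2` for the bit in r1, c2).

Recompute each row's even parity and compare to rp:
  r0: data parity 0, sent rp 0 → ok
  r1: data parity 0, sent rp 0 → ok
  r2: data parity 1, sent rp 0 → mismatch
  r3: data parity 0, sent rp 0 → ok
Recompute each column's even parity and compare to cp:
  c0: data parity 0, sent cp 1 → mismatch
  c1: data parity 1, sent cp 1 → ok
  c2: data parity 0, sent cp 0 → ok
Exactly one row (r2) and one column (c0) fail → the flipped bit is at their intersection.

row 2, column 0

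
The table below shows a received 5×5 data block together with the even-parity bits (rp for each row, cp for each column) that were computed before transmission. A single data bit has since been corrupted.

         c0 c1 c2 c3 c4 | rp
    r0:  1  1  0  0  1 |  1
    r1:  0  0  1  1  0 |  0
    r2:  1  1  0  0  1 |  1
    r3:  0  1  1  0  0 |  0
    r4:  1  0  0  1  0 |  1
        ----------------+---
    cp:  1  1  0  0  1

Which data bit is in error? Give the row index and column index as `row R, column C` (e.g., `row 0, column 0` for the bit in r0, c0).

row 4, column 4

Recompute each row's even parity and compare to rp:
  r0: data parity 1, sent rp 1 → ok
  r1: data parity 0, sent rp 0 → ok
  r2: data parity 1, sent rp 1 → ok
  r3: data parity 0, sent rp 0 → ok
  r4: data parity 0, sent rp 1 → mismatch
Recompute each column's even parity and compare to cp:
  c0: data parity 1, sent cp 1 → ok
  c1: data parity 1, sent cp 1 → ok
  c2: data parity 0, sent cp 0 → ok
  c3: data parity 0, sent cp 0 → ok
  c4: data parity 0, sent cp 1 → mismatch
Exactly one row (r4) and one column (c4) fail → the flipped bit is at their intersection.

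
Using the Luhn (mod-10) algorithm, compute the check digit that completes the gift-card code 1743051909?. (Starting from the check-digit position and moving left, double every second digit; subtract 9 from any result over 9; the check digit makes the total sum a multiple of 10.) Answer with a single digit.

4

Partial digits right→left: 9 0 9 1 5 0 3 4 7 1
Double every second digit counting from the check-digit position (so the 1st, 3rd, 5th, ... of the partial from the right).
  doubled (with −9 where >9): 9 9 1 6 5 → sum 30
  kept as-is: 0 1 0 4 1 → sum 6
Total = 30 + 6 = 36.
Check digit = (10 − (36 mod 10)) mod 10 = 4.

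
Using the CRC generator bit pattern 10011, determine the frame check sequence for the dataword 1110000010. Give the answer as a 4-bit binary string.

Append 4 zeros: 11100000100000. Divide by 10011 (XOR where the leading bit is 1):
  pos 0: 11100 XOR 10011 = 01111
  pos 1: 11110 XOR 10011 = 01101
  pos 2: 11010 XOR 10011 = 01001
  pos 3: 10010 XOR 10011 = 00001
  pos 7: 11000 XOR 10011 = 01011
  pos 8: 10110 XOR 10011 = 00101
Remainder (last 4 bits) = 1010. This is the CRC / FCS.

1010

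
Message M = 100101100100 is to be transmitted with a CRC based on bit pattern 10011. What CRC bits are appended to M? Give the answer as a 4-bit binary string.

Append 4 zeros: 1001011001000000. Divide by 10011 (XOR where the leading bit is 1):
  pos 0: 10010 XOR 10011 = 00001
  pos 4: 11100 XOR 10011 = 01111
  pos 5: 11111 XOR 10011 = 01100
  pos 6: 11000 XOR 10011 = 01011
  pos 7: 10110 XOR 10011 = 00101
  pos 9: 10100 XOR 10011 = 00111
  pos 11: 11100 XOR 10011 = 01111
Remainder (last 4 bits) = 1111. This is the CRC / FCS.

1111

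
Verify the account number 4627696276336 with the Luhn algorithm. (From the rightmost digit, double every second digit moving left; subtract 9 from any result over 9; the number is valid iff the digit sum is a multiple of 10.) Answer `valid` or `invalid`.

invalid

From the right, keep odd positions and double even positions (subtract 9 from any doubled value over 9):
  doubled (positions 2,4,...): 6 3 4 9 5 3 → sum 30
  kept (positions 1,3,...): 6 3 7 6 6 2 4 → sum 34
Total = 64.
64 mod 10 = 4, so the number is invalid.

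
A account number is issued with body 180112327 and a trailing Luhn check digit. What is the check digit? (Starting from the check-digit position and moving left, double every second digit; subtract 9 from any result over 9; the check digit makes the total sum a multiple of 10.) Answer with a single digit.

Partial digits right→left: 7 2 3 2 1 1 0 8 1
Double every second digit counting from the check-digit position (so the 1st, 3rd, 5th, ... of the partial from the right).
  doubled (with −9 where >9): 5 6 2 0 2 → sum 15
  kept as-is: 2 2 1 8 → sum 13
Total = 15 + 13 = 28.
Check digit = (10 − (28 mod 10)) mod 10 = 2.

2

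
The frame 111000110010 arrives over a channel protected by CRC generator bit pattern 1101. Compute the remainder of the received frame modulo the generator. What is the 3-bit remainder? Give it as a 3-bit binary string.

Modulo-2 division of 111000110010 by 1101:
  pos 0: 1110 XOR 1101 = 0011
  pos 2: 1100 XOR 1101 = 0001
  pos 5: 1110 XOR 1101 = 0011
  pos 7: 1101 XOR 1101 = 0000
Remainder = 000 (zero — the frame passes the CRC check).

000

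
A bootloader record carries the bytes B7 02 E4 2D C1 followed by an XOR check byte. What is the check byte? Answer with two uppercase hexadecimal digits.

BD

XOR the bytes together:
  start with 0xB7
  0xB7 ⊕ 0x02 = 0xB5
  0xB5 ⊕ 0xE4 = 0x51
  0x51 ⊕ 0x2D = 0x7C
  0x7C ⊕ 0xC1 = 0xBD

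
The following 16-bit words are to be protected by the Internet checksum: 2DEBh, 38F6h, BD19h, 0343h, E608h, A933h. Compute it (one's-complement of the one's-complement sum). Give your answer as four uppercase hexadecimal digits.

4985

One's-complement addition (fold any carry out of bit 15 back into bit 0):
  0x2DEB + 0x38F6 = 0x066E1
  0x66E1 + 0xBD19 = 0x123FA → wrap carry → 0x23FB
  0x23FB + 0x0343 = 0x0273E
  0x273E + 0xE608 = 0x10D46 → wrap carry → 0x0D47
  0x0D47 + 0xA933 = 0x0B67A
One's-complement sum = 0xB67A.
Checksum = ~0xB67A & 0xFFFF = 0x4985.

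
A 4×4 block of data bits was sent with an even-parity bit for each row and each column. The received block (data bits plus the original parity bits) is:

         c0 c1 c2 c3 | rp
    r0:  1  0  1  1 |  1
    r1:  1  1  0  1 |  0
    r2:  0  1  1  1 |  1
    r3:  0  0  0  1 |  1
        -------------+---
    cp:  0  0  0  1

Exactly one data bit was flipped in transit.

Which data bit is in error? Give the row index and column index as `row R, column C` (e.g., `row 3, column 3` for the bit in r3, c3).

Recompute each row's even parity and compare to rp:
  r0: data parity 1, sent rp 1 → ok
  r1: data parity 1, sent rp 0 → mismatch
  r2: data parity 1, sent rp 1 → ok
  r3: data parity 1, sent rp 1 → ok
Recompute each column's even parity and compare to cp:
  c0: data parity 0, sent cp 0 → ok
  c1: data parity 0, sent cp 0 → ok
  c2: data parity 0, sent cp 0 → ok
  c3: data parity 0, sent cp 1 → mismatch
Exactly one row (r1) and one column (c3) fail → the flipped bit is at their intersection.

row 1, column 3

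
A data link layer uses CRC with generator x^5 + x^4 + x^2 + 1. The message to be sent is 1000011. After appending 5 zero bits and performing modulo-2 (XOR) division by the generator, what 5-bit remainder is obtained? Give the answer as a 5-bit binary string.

Append 5 zeros: 100001100000. Divide by 110101 (XOR where the leading bit is 1):
  pos 0: 100001 XOR 110101 = 010100
  pos 1: 101001 XOR 110101 = 011100
  pos 2: 111000 XOR 110101 = 001101
  pos 4: 110100 XOR 110101 = 000001
Remainder (last 5 bits) = 00100. This is the CRC / FCS.

00100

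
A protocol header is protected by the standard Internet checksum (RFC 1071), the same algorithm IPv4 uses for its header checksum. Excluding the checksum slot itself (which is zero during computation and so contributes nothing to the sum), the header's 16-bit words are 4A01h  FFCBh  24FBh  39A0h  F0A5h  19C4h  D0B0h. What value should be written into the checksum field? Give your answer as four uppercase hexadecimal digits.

7C7C

One's-complement addition (fold any carry out of bit 15 back into bit 0):
  0x4A01 + 0xFFCB = 0x149CC → wrap carry → 0x49CD
  0x49CD + 0x24FB = 0x06EC8
  0x6EC8 + 0x39A0 = 0x0A868
  0xA868 + 0xF0A5 = 0x1990D → wrap carry → 0x990E
  0x990E + 0x19C4 = 0x0B2D2
  0xB2D2 + 0xD0B0 = 0x18382 → wrap carry → 0x8383
One's-complement sum = 0x8383.
Checksum = ~0x8383 & 0xFFFF = 0x7C7C.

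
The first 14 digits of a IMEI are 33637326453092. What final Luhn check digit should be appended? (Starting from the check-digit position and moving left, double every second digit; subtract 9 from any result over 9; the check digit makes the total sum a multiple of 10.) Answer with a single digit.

Partial digits right→left: 2 9 0 3 5 4 6 2 3 7 3 6 3 3
Double every second digit counting from the check-digit position (so the 1st, 3rd, 5th, ... of the partial from the right).
  doubled (with −9 where >9): 4 0 1 3 6 6 6 → sum 26
  kept as-is: 9 3 4 2 7 6 3 → sum 34
Total = 26 + 34 = 60.
Check digit = (10 − (60 mod 10)) mod 10 = 0.

0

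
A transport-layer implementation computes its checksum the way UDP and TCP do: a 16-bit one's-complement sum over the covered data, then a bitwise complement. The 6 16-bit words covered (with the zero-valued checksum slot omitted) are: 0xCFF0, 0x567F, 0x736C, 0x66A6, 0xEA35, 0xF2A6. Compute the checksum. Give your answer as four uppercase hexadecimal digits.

22A0

One's-complement addition (fold any carry out of bit 15 back into bit 0):
  0xCFF0 + 0x567F = 0x1266F → wrap carry → 0x2670
  0x2670 + 0x736C = 0x099DC
  0x99DC + 0x66A6 = 0x10082 → wrap carry → 0x0083
  0x0083 + 0xEA35 = 0x0EAB8
  0xEAB8 + 0xF2A6 = 0x1DD5E → wrap carry → 0xDD5F
One's-complement sum = 0xDD5F.
Checksum = ~0xDD5F & 0xFFFF = 0x22A0.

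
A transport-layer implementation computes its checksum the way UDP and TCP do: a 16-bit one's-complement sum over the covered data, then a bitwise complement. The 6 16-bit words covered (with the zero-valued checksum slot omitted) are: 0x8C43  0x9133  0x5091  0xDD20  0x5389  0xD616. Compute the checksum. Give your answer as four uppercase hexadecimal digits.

One's-complement addition (fold any carry out of bit 15 back into bit 0):
  0x8C43 + 0x9133 = 0x11D76 → wrap carry → 0x1D77
  0x1D77 + 0x5091 = 0x06E08
  0x6E08 + 0xDD20 = 0x14B28 → wrap carry → 0x4B29
  0x4B29 + 0x5389 = 0x09EB2
  0x9EB2 + 0xD616 = 0x174C8 → wrap carry → 0x74C9
One's-complement sum = 0x74C9.
Checksum = ~0x74C9 & 0xFFFF = 0x8B36.

8B36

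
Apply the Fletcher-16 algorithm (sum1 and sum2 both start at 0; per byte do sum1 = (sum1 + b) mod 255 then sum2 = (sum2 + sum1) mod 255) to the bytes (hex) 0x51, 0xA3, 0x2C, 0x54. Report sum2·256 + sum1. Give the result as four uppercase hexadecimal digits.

Running sums (mod 255):
  after byte 0 (0x51): sum1=81, sum2=81
  after byte 1 (0xA3): sum1=244, sum2=70
  after byte 2 (0x2C): sum1=33, sum2=103
  after byte 3 (0x54): sum1=117, sum2=220
Checksum = sum2·256 + sum1 = 220·256 + 117 = 56437 = 0xDC75.

DC75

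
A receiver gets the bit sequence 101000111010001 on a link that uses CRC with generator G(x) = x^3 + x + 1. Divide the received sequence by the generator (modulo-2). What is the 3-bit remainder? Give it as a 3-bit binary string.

Modulo-2 division of 101000111010001 by 1011:
  pos 0: 1010 XOR 1011 = 0001
  pos 3: 1001 XOR 1011 = 0010
  pos 5: 1011 XOR 1011 = 0000
  pos 10: 1000 XOR 1011 = 0011
Remainder = 111 (nonzero — an error is detected).

111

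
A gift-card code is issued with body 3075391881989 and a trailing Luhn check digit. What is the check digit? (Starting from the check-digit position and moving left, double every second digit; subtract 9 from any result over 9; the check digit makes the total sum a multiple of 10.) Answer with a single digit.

Partial digits right→left: 9 8 9 1 8 8 1 9 3 5 7 0 3
Double every second digit counting from the check-digit position (so the 1st, 3rd, 5th, ... of the partial from the right).
  doubled (with −9 where >9): 9 9 7 2 6 5 6 → sum 44
  kept as-is: 8 1 8 9 5 0 → sum 31
Total = 44 + 31 = 75.
Check digit = (10 − (75 mod 10)) mod 10 = 5.

5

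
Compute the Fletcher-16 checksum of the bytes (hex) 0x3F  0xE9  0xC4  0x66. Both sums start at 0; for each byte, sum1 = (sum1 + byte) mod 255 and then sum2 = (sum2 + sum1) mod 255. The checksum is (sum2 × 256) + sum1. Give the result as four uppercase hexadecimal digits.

Running sums (mod 255):
  after byte 0 (0x3F): sum1=63, sum2=63
  after byte 1 (0xE9): sum1=41, sum2=104
  after byte 2 (0xC4): sum1=237, sum2=86
  after byte 3 (0x66): sum1=84, sum2=170
Checksum = sum2·256 + sum1 = 170·256 + 84 = 43604 = 0xAA54.

AA54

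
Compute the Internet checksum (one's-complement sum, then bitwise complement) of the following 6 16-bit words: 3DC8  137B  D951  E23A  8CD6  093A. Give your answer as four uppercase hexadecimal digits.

5D1F

One's-complement addition (fold any carry out of bit 15 back into bit 0):
  0x3DC8 + 0x137B = 0x05143
  0x5143 + 0xD951 = 0x12A94 → wrap carry → 0x2A95
  0x2A95 + 0xE23A = 0x10CCF → wrap carry → 0x0CD0
  0x0CD0 + 0x8CD6 = 0x099A6
  0x99A6 + 0x093A = 0x0A2E0
One's-complement sum = 0xA2E0.
Checksum = ~0xA2E0 & 0xFFFF = 0x5D1F.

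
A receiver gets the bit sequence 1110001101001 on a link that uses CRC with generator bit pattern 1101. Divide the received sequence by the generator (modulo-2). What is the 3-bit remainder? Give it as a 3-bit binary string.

000

Modulo-2 division of 1110001101001 by 1101:
  pos 0: 1110 XOR 1101 = 0011
  pos 2: 1100 XOR 1101 = 0001
  pos 5: 1110 XOR 1101 = 0011
  pos 7: 1110 XOR 1101 = 0011
  pos 9: 1101 XOR 1101 = 0000
Remainder = 000 (zero — the frame passes the CRC check).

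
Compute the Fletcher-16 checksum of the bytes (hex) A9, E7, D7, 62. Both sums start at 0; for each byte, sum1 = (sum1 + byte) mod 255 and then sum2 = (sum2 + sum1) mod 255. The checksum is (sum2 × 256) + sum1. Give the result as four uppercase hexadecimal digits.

Running sums (mod 255):
  after byte 0 (A9): sum1=169, sum2=169
  after byte 1 (E7): sum1=145, sum2=59
  after byte 2 (D7): sum1=105, sum2=164
  after byte 3 (62): sum1=203, sum2=112
Checksum = sum2·256 + sum1 = 112·256 + 203 = 28875 = 0x70CB.

70CB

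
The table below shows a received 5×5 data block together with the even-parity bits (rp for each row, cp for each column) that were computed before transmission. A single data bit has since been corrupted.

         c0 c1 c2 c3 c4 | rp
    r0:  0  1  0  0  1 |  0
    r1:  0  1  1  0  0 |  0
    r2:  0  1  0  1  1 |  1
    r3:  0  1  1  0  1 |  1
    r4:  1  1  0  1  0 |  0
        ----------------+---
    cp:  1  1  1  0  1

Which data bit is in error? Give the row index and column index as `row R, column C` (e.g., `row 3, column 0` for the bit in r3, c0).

Recompute each row's even parity and compare to rp:
  r0: data parity 0, sent rp 0 → ok
  r1: data parity 0, sent rp 0 → ok
  r2: data parity 1, sent rp 1 → ok
  r3: data parity 1, sent rp 1 → ok
  r4: data parity 1, sent rp 0 → mismatch
Recompute each column's even parity and compare to cp:
  c0: data parity 1, sent cp 1 → ok
  c1: data parity 1, sent cp 1 → ok
  c2: data parity 0, sent cp 1 → mismatch
  c3: data parity 0, sent cp 0 → ok
  c4: data parity 1, sent cp 1 → ok
Exactly one row (r4) and one column (c2) fail → the flipped bit is at their intersection.

row 4, column 2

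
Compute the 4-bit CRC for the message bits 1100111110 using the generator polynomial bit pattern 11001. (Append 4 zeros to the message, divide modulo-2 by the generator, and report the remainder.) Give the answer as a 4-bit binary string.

1101

Append 4 zeros: 11001111100000. Divide by 11001 (XOR where the leading bit is 1):
  pos 0: 11001 XOR 11001 = 00000
  pos 5: 11110 XOR 11001 = 00111
  pos 7: 11100 XOR 11001 = 00101
  pos 9: 10100 XOR 11001 = 01101
Remainder (last 4 bits) = 1101. This is the CRC / FCS.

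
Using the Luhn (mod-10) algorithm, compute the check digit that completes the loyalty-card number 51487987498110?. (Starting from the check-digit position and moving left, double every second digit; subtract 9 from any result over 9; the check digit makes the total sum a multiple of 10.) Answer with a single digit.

Partial digits right→left: 0 1 1 8 9 4 7 8 9 7 8 4 1 5
Double every second digit counting from the check-digit position (so the 1st, 3rd, 5th, ... of the partial from the right).
  doubled (with −9 where >9): 0 2 9 5 9 7 2 → sum 34
  kept as-is: 1 8 4 8 7 4 5 → sum 37
Total = 34 + 37 = 71.
Check digit = (10 − (71 mod 10)) mod 10 = 9.

9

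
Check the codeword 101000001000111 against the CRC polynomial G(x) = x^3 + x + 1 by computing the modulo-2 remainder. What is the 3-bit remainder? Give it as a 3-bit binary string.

100

Modulo-2 division of 101000001000111 by 1011:
  pos 0: 1010 XOR 1011 = 0001
  pos 3: 1000 XOR 1011 = 0011
  pos 5: 1101 XOR 1011 = 0110
  pos 6: 1100 XOR 1011 = 0111
  pos 7: 1110 XOR 1011 = 0101
  pos 8: 1010 XOR 1011 = 0001
  pos 11: 1111 XOR 1011 = 0100
Remainder = 100 (nonzero — an error is detected).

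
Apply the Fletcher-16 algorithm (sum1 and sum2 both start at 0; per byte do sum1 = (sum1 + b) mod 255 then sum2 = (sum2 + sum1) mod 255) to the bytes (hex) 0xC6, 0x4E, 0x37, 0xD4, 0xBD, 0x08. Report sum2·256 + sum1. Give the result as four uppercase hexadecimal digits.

Running sums (mod 255):
  after byte 0 (0xC6): sum1=198, sum2=198
  after byte 1 (0x4E): sum1=21, sum2=219
  after byte 2 (0x37): sum1=76, sum2=40
  after byte 3 (0xD4): sum1=33, sum2=73
  after byte 4 (0xBD): sum1=222, sum2=40
  after byte 5 (0x08): sum1=230, sum2=15
Checksum = sum2·256 + sum1 = 15·256 + 230 = 4070 = 0x0FE6.

0FE6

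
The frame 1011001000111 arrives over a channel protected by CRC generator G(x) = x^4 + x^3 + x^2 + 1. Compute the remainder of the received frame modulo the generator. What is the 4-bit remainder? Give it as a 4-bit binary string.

0010

Modulo-2 division of 1011001000111 by 11101:
  pos 0: 10110 XOR 11101 = 01011
  pos 1: 10110 XOR 11101 = 01011
  pos 2: 10111 XOR 11101 = 01010
  pos 3: 10100 XOR 11101 = 01001
  pos 4: 10010 XOR 11101 = 01111
  pos 5: 11110 XOR 11101 = 00011
  pos 8: 11111 XOR 11101 = 00010
Remainder = 0010 (nonzero — an error is detected).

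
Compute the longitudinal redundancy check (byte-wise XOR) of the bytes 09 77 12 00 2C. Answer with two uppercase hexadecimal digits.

XOR the bytes together:
  start with 0x09
  0x09 ⊕ 0x77 = 0x7E
  0x7E ⊕ 0x12 = 0x6C
  0x6C ⊕ 0x00 = 0x6C
  0x6C ⊕ 0x2C = 0x40

40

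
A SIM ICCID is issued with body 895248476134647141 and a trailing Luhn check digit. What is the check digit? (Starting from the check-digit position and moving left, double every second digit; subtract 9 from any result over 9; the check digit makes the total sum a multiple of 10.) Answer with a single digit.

Partial digits right→left: 1 4 1 7 4 6 4 3 1 6 7 4 8 4 2 5 9 8
Double every second digit counting from the check-digit position (so the 1st, 3rd, 5th, ... of the partial from the right).
  doubled (with −9 where >9): 2 2 8 8 2 5 7 4 9 → sum 47
  kept as-is: 4 7 6 3 6 4 4 5 8 → sum 47
Total = 47 + 47 = 94.
Check digit = (10 − (94 mod 10)) mod 10 = 6.

6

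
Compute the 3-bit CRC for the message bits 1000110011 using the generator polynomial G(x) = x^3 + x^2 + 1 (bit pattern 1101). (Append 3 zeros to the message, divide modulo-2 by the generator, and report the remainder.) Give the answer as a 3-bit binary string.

Append 3 zeros: 1000110011000. Divide by 1101 (XOR where the leading bit is 1):
  pos 0: 1000 XOR 1101 = 0101
  pos 1: 1011 XOR 1101 = 0110
  pos 2: 1101 XOR 1101 = 0000
  pos 8: 1100 XOR 1101 = 0001
Remainder (last 3 bits) = 010. This is the CRC / FCS.

010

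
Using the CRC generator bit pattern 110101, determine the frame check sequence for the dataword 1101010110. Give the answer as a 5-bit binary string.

10100

Append 5 zeros: 110101011000000. Divide by 110101 (XOR where the leading bit is 1):
  pos 0: 110101 XOR 110101 = 000000
  pos 7: 110000 XOR 110101 = 000101
Remainder (last 5 bits) = 10100. This is the CRC / FCS.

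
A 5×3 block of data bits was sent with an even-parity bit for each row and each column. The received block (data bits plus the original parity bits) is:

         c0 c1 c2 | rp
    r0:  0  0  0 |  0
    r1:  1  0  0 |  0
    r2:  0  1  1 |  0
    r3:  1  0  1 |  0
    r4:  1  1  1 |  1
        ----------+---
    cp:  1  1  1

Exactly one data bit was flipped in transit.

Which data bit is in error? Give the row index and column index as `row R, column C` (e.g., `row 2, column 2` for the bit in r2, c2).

Recompute each row's even parity and compare to rp:
  r0: data parity 0, sent rp 0 → ok
  r1: data parity 1, sent rp 0 → mismatch
  r2: data parity 0, sent rp 0 → ok
  r3: data parity 0, sent rp 0 → ok
  r4: data parity 1, sent rp 1 → ok
Recompute each column's even parity and compare to cp:
  c0: data parity 1, sent cp 1 → ok
  c1: data parity 0, sent cp 1 → mismatch
  c2: data parity 1, sent cp 1 → ok
Exactly one row (r1) and one column (c1) fail → the flipped bit is at their intersection.

row 1, column 1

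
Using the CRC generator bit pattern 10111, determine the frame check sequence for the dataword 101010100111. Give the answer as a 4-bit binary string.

1000

Append 4 zeros: 1010101001110000. Divide by 10111 (XOR where the leading bit is 1):
  pos 0: 10101 XOR 10111 = 00010
  pos 3: 10010 XOR 10111 = 00101
  pos 5: 10101 XOR 10111 = 00010
  pos 8: 10110 XOR 10111 = 00001
Remainder (last 4 bits) = 1000. This is the CRC / FCS.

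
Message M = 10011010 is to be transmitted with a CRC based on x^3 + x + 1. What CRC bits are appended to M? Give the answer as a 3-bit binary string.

Append 3 zeros: 10011010000. Divide by 1011 (XOR where the leading bit is 1):
  pos 0: 1001 XOR 1011 = 0010
  pos 2: 1010 XOR 1011 = 0001
  pos 5: 1100 XOR 1011 = 0111
  pos 6: 1110 XOR 1011 = 0101
  pos 7: 1010 XOR 1011 = 0001
Remainder (last 3 bits) = 001. This is the CRC / FCS.

001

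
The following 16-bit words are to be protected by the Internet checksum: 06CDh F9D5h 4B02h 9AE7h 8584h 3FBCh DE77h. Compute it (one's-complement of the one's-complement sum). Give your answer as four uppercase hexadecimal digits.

One's-complement addition (fold any carry out of bit 15 back into bit 0):
  0x06CD + 0xF9D5 = 0x100A2 → wrap carry → 0x00A3
  0x00A3 + 0x4B02 = 0x04BA5
  0x4BA5 + 0x9AE7 = 0x0E68C
  0xE68C + 0x8584 = 0x16C10 → wrap carry → 0x6C11
  0x6C11 + 0x3FBC = 0x0ABCD
  0xABCD + 0xDE77 = 0x18A44 → wrap carry → 0x8A45
One's-complement sum = 0x8A45.
Checksum = ~0x8A45 & 0xFFFF = 0x75BA.

75BA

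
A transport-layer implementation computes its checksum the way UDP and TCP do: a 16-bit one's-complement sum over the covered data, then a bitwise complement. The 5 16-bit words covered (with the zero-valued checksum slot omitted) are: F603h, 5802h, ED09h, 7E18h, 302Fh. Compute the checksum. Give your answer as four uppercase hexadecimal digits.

One's-complement addition (fold any carry out of bit 15 back into bit 0):
  0xF603 + 0x5802 = 0x14E05 → wrap carry → 0x4E06
  0x4E06 + 0xED09 = 0x13B0F → wrap carry → 0x3B10
  0x3B10 + 0x7E18 = 0x0B928
  0xB928 + 0x302F = 0x0E957
One's-complement sum = 0xE957.
Checksum = ~0xE957 & 0xFFFF = 0x16A8.

16A8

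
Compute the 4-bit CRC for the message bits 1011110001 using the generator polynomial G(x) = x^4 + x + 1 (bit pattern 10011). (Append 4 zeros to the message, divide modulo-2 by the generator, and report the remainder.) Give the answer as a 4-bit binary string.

1000

Append 4 zeros: 10111100010000. Divide by 10011 (XOR where the leading bit is 1):
  pos 0: 10111 XOR 10011 = 00100
  pos 2: 10010 XOR 10011 = 00001
  pos 6: 10010 XOR 10011 = 00001
Remainder (last 4 bits) = 1000. This is the CRC / FCS.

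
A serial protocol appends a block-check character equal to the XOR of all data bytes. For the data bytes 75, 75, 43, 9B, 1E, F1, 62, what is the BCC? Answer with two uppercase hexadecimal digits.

55

XOR the bytes together:
  start with 0x75
  0x75 ⊕ 0x75 = 0x00
  0x00 ⊕ 0x43 = 0x43
  0x43 ⊕ 0x9B = 0xD8
  0xD8 ⊕ 0x1E = 0xC6
  0xC6 ⊕ 0xF1 = 0x37
  0x37 ⊕ 0x62 = 0x55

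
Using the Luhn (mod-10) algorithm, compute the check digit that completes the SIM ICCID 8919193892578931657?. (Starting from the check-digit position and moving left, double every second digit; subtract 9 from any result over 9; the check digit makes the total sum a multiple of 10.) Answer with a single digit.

Partial digits right→left: 7 5 6 1 3 9 8 7 5 2 9 8 3 9 1 9 1 9 8
Double every second digit counting from the check-digit position (so the 1st, 3rd, 5th, ... of the partial from the right).
  doubled (with −9 where >9): 5 3 6 7 1 9 6 2 2 7 → sum 48
  kept as-is: 5 1 9 7 2 8 9 9 9 → sum 59
Total = 48 + 59 = 107.
Check digit = (10 − (107 mod 10)) mod 10 = 3.

3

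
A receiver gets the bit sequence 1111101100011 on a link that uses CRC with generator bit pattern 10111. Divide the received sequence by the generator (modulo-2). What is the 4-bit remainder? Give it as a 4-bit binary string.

Modulo-2 division of 1111101100011 by 10111:
  pos 0: 11111 XOR 10111 = 01000
  pos 1: 10000 XOR 10111 = 00111
  pos 3: 11111 XOR 10111 = 01000
  pos 4: 10000 XOR 10111 = 00111
  pos 6: 11100 XOR 10111 = 01011
  pos 7: 10111 XOR 10111 = 00000
Remainder = 0001 (nonzero — an error is detected).

0001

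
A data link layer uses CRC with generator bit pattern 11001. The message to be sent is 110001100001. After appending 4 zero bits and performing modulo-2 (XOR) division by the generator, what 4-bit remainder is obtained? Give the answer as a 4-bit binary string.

Append 4 zeros: 1100011000010000. Divide by 11001 (XOR where the leading bit is 1):
  pos 0: 11000 XOR 11001 = 00001
  pos 4: 11100 XOR 11001 = 00101
  pos 6: 10100 XOR 11001 = 01101
  pos 7: 11011 XOR 11001 = 00010
  pos 10: 10000 XOR 11001 = 01001
  pos 11: 10010 XOR 11001 = 01011
Remainder (last 4 bits) = 1011. This is the CRC / FCS.

1011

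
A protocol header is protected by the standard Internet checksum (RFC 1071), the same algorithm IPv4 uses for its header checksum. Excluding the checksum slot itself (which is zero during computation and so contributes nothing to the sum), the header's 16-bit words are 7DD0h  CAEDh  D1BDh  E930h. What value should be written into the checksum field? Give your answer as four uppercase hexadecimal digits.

One's-complement addition (fold any carry out of bit 15 back into bit 0):
  0x7DD0 + 0xCAED = 0x148BD → wrap carry → 0x48BE
  0x48BE + 0xD1BD = 0x11A7B → wrap carry → 0x1A7C
  0x1A7C + 0xE930 = 0x103AC → wrap carry → 0x03AD
One's-complement sum = 0x03AD.
Checksum = ~0x03AD & 0xFFFF = 0xFC52.

FC52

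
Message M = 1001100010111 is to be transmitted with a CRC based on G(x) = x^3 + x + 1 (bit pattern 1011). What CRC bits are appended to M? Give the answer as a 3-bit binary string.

Append 3 zeros: 1001100010111000. Divide by 1011 (XOR where the leading bit is 1):
  pos 0: 1001 XOR 1011 = 0010
  pos 2: 1010 XOR 1011 = 0001
  pos 5: 1001 XOR 1011 = 0010
  pos 7: 1001 XOR 1011 = 0010
  pos 9: 1011 XOR 1011 = 0000
Remainder (last 3 bits) = 000. This is the CRC / FCS.

000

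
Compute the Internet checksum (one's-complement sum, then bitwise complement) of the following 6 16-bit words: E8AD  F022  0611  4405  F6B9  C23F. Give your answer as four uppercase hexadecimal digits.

241F

One's-complement addition (fold any carry out of bit 15 back into bit 0):
  0xE8AD + 0xF022 = 0x1D8CF → wrap carry → 0xD8D0
  0xD8D0 + 0x0611 = 0x0DEE1
  0xDEE1 + 0x4405 = 0x122E6 → wrap carry → 0x22E7
  0x22E7 + 0xF6B9 = 0x119A0 → wrap carry → 0x19A1
  0x19A1 + 0xC23F = 0x0DBE0
One's-complement sum = 0xDBE0.
Checksum = ~0xDBE0 & 0xFFFF = 0x241F.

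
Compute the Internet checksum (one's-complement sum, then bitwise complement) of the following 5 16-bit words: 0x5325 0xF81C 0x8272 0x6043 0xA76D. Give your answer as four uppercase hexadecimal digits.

2A9A

One's-complement addition (fold any carry out of bit 15 back into bit 0):
  0x5325 + 0xF81C = 0x14B41 → wrap carry → 0x4B42
  0x4B42 + 0x8272 = 0x0CDB4
  0xCDB4 + 0x6043 = 0x12DF7 → wrap carry → 0x2DF8
  0x2DF8 + 0xA76D = 0x0D565
One's-complement sum = 0xD565.
Checksum = ~0xD565 & 0xFFFF = 0x2A9A.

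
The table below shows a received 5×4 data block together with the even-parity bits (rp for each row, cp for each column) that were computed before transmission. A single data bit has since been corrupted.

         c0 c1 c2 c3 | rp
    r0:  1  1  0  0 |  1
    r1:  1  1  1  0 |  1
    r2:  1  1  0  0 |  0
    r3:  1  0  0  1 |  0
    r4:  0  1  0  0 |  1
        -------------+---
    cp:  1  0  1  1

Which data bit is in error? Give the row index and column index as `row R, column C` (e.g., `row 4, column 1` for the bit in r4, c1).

row 0, column 0

Recompute each row's even parity and compare to rp:
  r0: data parity 0, sent rp 1 → mismatch
  r1: data parity 1, sent rp 1 → ok
  r2: data parity 0, sent rp 0 → ok
  r3: data parity 0, sent rp 0 → ok
  r4: data parity 1, sent rp 1 → ok
Recompute each column's even parity and compare to cp:
  c0: data parity 0, sent cp 1 → mismatch
  c1: data parity 0, sent cp 0 → ok
  c2: data parity 1, sent cp 1 → ok
  c3: data parity 1, sent cp 1 → ok
Exactly one row (r0) and one column (c0) fail → the flipped bit is at their intersection.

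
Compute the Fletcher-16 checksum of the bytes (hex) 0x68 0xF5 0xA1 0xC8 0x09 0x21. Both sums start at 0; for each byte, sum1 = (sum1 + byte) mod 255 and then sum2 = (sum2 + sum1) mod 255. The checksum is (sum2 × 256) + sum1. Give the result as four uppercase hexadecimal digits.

Running sums (mod 255):
  after byte 0 (0x68): sum1=104, sum2=104
  after byte 1 (0xF5): sum1=94, sum2=198
  after byte 2 (0xA1): sum1=0, sum2=198
  after byte 3 (0xC8): sum1=200, sum2=143
  after byte 4 (0x09): sum1=209, sum2=97
  after byte 5 (0x21): sum1=242, sum2=84
Checksum = sum2·256 + sum1 = 84·256 + 242 = 21746 = 0x54F2.

54F2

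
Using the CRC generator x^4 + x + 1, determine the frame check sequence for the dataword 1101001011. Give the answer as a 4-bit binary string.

1011

Append 4 zeros: 11010010110000. Divide by 10011 (XOR where the leading bit is 1):
  pos 0: 11010 XOR 10011 = 01001
  pos 1: 10010 XOR 10011 = 00001
  pos 5: 11011 XOR 10011 = 01000
  pos 6: 10000 XOR 10011 = 00011
  pos 9: 11000 XOR 10011 = 01011
Remainder (last 4 bits) = 1011. This is the CRC / FCS.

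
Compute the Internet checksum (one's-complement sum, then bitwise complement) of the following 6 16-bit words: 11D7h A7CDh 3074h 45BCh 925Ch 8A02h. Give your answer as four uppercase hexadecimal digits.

B3CB

One's-complement addition (fold any carry out of bit 15 back into bit 0):
  0x11D7 + 0xA7CD = 0x0B9A4
  0xB9A4 + 0x3074 = 0x0EA18
  0xEA18 + 0x45BC = 0x12FD4 → wrap carry → 0x2FD5
  0x2FD5 + 0x925C = 0x0C231
  0xC231 + 0x8A02 = 0x14C33 → wrap carry → 0x4C34
One's-complement sum = 0x4C34.
Checksum = ~0x4C34 & 0xFFFF = 0xB3CB.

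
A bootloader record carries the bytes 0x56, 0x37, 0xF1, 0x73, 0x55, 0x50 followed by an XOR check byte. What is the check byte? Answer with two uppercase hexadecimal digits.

XOR the bytes together:
  start with 0x56
  0x56 ⊕ 0x37 = 0x61
  0x61 ⊕ 0xF1 = 0x90
  0x90 ⊕ 0x73 = 0xE3
  0xE3 ⊕ 0x55 = 0xB6
  0xB6 ⊕ 0x50 = 0xE6

E6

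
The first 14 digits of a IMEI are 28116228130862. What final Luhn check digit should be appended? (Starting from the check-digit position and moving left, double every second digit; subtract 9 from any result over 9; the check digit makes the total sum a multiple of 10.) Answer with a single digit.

Partial digits right→left: 2 6 8 0 3 1 8 2 2 6 1 1 8 2
Double every second digit counting from the check-digit position (so the 1st, 3rd, 5th, ... of the partial from the right).
  doubled (with −9 where >9): 4 7 6 7 4 2 7 → sum 37
  kept as-is: 6 0 1 2 6 1 2 → sum 18
Total = 37 + 18 = 55.
Check digit = (10 − (55 mod 10)) mod 10 = 5.

5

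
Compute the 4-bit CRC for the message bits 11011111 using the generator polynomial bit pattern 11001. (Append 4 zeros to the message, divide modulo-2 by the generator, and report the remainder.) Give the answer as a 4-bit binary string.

Append 4 zeros: 110111110000. Divide by 11001 (XOR where the leading bit is 1):
  pos 0: 11011 XOR 11001 = 00010
  pos 3: 10111 XOR 11001 = 01110
  pos 4: 11100 XOR 11001 = 00101
  pos 6: 10100 XOR 11001 = 01101
  pos 7: 11010 XOR 11001 = 00011
Remainder (last 4 bits) = 0011. This is the CRC / FCS.

0011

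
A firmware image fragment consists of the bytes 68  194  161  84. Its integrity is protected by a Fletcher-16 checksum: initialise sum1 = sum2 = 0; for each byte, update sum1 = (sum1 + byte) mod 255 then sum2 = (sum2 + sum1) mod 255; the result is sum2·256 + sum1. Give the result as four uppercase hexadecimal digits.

F0FC

Running sums (mod 255):
  after byte 0 (68): sum1=68, sum2=68
  after byte 1 (194): sum1=7, sum2=75
  after byte 2 (161): sum1=168, sum2=243
  after byte 3 (84): sum1=252, sum2=240
Checksum = sum2·256 + sum1 = 240·256 + 252 = 61692 = 0xF0FC.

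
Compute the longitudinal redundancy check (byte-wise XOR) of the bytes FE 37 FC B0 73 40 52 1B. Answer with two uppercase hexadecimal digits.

FF

XOR the bytes together:
  start with 0xFE
  0xFE ⊕ 0x37 = 0xC9
  0xC9 ⊕ 0xFC = 0x35
  0x35 ⊕ 0xB0 = 0x85
  0x85 ⊕ 0x73 = 0xF6
  0xF6 ⊕ 0x40 = 0xB6
  0xB6 ⊕ 0x52 = 0xE4
  0xE4 ⊕ 0x1B = 0xFF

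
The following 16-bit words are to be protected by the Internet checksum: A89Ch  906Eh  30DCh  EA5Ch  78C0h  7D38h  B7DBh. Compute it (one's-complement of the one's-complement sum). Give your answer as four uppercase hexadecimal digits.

FDE6

One's-complement addition (fold any carry out of bit 15 back into bit 0):
  0xA89C + 0x906E = 0x1390A → wrap carry → 0x390B
  0x390B + 0x30DC = 0x069E7
  0x69E7 + 0xEA5C = 0x15443 → wrap carry → 0x5444
  0x5444 + 0x78C0 = 0x0CD04
  0xCD04 + 0x7D38 = 0x14A3C → wrap carry → 0x4A3D
  0x4A3D + 0xB7DB = 0x10218 → wrap carry → 0x0219
One's-complement sum = 0x0219.
Checksum = ~0x0219 & 0xFFFF = 0xFDE6.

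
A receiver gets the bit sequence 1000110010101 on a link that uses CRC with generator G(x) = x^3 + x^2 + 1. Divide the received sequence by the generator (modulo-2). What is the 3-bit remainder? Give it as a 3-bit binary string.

010

Modulo-2 division of 1000110010101 by 1101:
  pos 0: 1000 XOR 1101 = 0101
  pos 1: 1011 XOR 1101 = 0110
  pos 2: 1101 XOR 1101 = 0000
  pos 8: 1010 XOR 1101 = 0111
  pos 9: 1111 XOR 1101 = 0010
Remainder = 010 (nonzero — an error is detected).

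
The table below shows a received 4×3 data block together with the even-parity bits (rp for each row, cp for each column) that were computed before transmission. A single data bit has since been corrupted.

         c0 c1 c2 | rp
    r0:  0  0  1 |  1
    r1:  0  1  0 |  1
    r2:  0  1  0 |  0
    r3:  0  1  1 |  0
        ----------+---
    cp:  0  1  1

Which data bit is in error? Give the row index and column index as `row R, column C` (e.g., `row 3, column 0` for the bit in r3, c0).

row 2, column 2

Recompute each row's even parity and compare to rp:
  r0: data parity 1, sent rp 1 → ok
  r1: data parity 1, sent rp 1 → ok
  r2: data parity 1, sent rp 0 → mismatch
  r3: data parity 0, sent rp 0 → ok
Recompute each column's even parity and compare to cp:
  c0: data parity 0, sent cp 0 → ok
  c1: data parity 1, sent cp 1 → ok
  c2: data parity 0, sent cp 1 → mismatch
Exactly one row (r2) and one column (c2) fail → the flipped bit is at their intersection.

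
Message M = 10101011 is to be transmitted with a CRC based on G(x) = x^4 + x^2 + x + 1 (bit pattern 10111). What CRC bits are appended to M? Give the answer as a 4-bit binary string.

1011

Append 4 zeros: 101010110000. Divide by 10111 (XOR where the leading bit is 1):
  pos 0: 10101 XOR 10111 = 00010
  pos 3: 10011 XOR 10111 = 00100
  pos 5: 10000 XOR 10111 = 00111
  pos 7: 11100 XOR 10111 = 01011
Remainder (last 4 bits) = 1011. This is the CRC / FCS.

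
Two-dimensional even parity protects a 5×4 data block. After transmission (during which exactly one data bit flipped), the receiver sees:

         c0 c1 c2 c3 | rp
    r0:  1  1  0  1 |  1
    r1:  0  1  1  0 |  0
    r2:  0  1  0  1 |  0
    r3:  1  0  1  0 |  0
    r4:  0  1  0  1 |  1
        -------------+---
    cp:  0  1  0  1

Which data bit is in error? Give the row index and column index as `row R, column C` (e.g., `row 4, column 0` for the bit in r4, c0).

row 4, column 1

Recompute each row's even parity and compare to rp:
  r0: data parity 1, sent rp 1 → ok
  r1: data parity 0, sent rp 0 → ok
  r2: data parity 0, sent rp 0 → ok
  r3: data parity 0, sent rp 0 → ok
  r4: data parity 0, sent rp 1 → mismatch
Recompute each column's even parity and compare to cp:
  c0: data parity 0, sent cp 0 → ok
  c1: data parity 0, sent cp 1 → mismatch
  c2: data parity 0, sent cp 0 → ok
  c3: data parity 1, sent cp 1 → ok
Exactly one row (r4) and one column (c1) fail → the flipped bit is at their intersection.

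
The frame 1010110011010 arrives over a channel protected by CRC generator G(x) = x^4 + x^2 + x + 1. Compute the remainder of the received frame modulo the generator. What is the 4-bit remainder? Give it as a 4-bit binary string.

Modulo-2 division of 1010110011010 by 10111:
  pos 0: 10101 XOR 10111 = 00010
  pos 3: 10100 XOR 10111 = 00011
  pos 6: 11110 XOR 10111 = 01001
  pos 7: 10011 XOR 10111 = 00100
Remainder = 1000 (nonzero — an error is detected).

1000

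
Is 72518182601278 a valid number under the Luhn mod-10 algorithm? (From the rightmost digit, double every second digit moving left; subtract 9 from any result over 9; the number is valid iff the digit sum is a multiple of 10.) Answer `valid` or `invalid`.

invalid

From the right, keep odd positions and double even positions (subtract 9 from any doubled value over 9):
  doubled (positions 2,4,...): 5 2 3 7 7 1 5 → sum 30
  kept (positions 1,3,...): 8 2 0 2 1 1 2 → sum 16
Total = 46.
46 mod 10 = 6, so the number is invalid.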